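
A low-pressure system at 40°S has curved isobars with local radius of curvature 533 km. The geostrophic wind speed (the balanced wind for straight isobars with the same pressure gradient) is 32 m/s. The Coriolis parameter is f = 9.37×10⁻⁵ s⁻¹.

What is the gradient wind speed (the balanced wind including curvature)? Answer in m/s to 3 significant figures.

22.2 m/s

Around a low, centrifugal force acts outward with Coriolis, so pressure-gradient force balances both:
(1/ρ)|∂P/∂n| = fV + V²/R  →  V² + fR·V − fR·V_g = 0
With fR = 9.37×10⁻⁵ × 533×10³ m = 49.9 m/s:
V = [−fR + √((fR)² + 4 fR V_g)]/2 = [−49.9 + √(49.9² + 4×49.9×32)]/2 = 22.2 m/s
Subgeostrophic (V < V_g = 32 m/s), as expected around a low.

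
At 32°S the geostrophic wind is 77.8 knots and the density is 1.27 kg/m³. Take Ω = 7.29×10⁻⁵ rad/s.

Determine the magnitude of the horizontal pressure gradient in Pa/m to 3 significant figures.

3.93×10⁻³ Pa/m

Coriolis parameter at 32°S:
f = 2Ω sin φ = 2 × 7.29×10⁻⁵ × sin 32° = 7.73×10⁻⁵ s⁻¹
Wind speed in SI: 77.8 knots = 40.0 m/s
Geostrophic balance rearranged: |∂P/∂n| = f ρ V_g
|∂P/∂n| = 7.73×10⁻⁵ × 1.27 × 40.0 = 3.93×10⁻³ Pa/m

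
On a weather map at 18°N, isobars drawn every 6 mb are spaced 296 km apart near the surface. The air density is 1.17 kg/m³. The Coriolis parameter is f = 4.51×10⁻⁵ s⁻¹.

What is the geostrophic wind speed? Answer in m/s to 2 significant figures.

Pressure gradient: |∂P/∂n| = 600 Pa / 296000 m = 2.03×10⁻³ Pa/m
Geostrophic balance (pressure-gradient force = Coriolis force):
V_g = (1/(fρ)) |∂P/∂n| = 2.03×10⁻³ / (4.51×10⁻⁵ × 1.17) = 38.4 m/s

38 m/s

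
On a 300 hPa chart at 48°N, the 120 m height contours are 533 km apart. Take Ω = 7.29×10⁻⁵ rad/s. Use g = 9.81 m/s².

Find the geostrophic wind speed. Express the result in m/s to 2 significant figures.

20 m/s

Coriolis parameter at 48°N:
f = 2Ω sin φ = 2 × 7.29×10⁻⁵ × sin 48° = 1.08×10⁻⁴ s⁻¹
Height gradient: |∂Z/∂n| = 120 m / 533000 m = 2.25×10⁻⁴
On a pressure surface, geostrophic balance gives V_g = (g/f)|∂Z/∂n|:
V_g = 9.81 × 2.25×10⁻⁴ / 1.08×10⁻⁴ = 20.4 m/s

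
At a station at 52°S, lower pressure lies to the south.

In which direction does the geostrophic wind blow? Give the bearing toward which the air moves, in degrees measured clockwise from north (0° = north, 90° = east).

The pressure-gradient force points toward the south (bearing 180°).
Geostrophic balance: in the Southern Hemisphere the Coriolis force deflects motion to the left, so the geostrophic wind blows 90° to the left of the pressure-gradient force (low pressure on the right).
Rotating 180° by 90° counterclockwise gives 090° — the wind blows toward the east.

090°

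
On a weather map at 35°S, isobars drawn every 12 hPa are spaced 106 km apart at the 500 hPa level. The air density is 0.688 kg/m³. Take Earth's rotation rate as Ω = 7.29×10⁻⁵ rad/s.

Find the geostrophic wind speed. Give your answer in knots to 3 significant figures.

Coriolis parameter at 35°S:
f = 2Ω sin φ = 2 × 7.29×10⁻⁵ × sin 35° = 8.36×10⁻⁵ s⁻¹
Pressure gradient: |∂P/∂n| = 1200 Pa / 106000 m = 1.13×10⁻² Pa/m
Geostrophic balance (pressure-gradient force = Coriolis force):
V_g = (1/(fρ)) |∂P/∂n| = 1.13×10⁻² / (8.36×10⁻⁵ × 0.688) = 197 m/s
Converting: 197 m/s × 1.944 = 382 knots

382 knots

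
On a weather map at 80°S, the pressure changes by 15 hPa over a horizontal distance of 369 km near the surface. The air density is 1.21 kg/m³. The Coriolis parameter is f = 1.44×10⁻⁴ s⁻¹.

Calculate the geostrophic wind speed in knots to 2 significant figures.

Pressure gradient: |∂P/∂n| = 1500 Pa / 369000 m = 4.07×10⁻³ Pa/m
Geostrophic balance (pressure-gradient force = Coriolis force):
V_g = (1/(fρ)) |∂P/∂n| = 4.07×10⁻³ / (1.44×10⁻⁴ × 1.21) = 23.3 m/s
Converting: 23.3 m/s × 1.944 = 45 knots

45 knots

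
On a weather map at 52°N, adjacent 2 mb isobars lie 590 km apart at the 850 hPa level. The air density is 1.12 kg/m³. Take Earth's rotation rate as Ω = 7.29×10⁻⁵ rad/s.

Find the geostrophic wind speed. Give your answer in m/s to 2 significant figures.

Coriolis parameter at 52°N:
f = 2Ω sin φ = 2 × 7.29×10⁻⁵ × sin 52° = 1.15×10⁻⁴ s⁻¹
Pressure gradient: |∂P/∂n| = 200 Pa / 590000 m = 3.39×10⁻⁴ Pa/m
Geostrophic balance (pressure-gradient force = Coriolis force):
V_g = (1/(fρ)) |∂P/∂n| = 3.39×10⁻⁴ / (1.15×10⁻⁴ × 1.12) = 2.63 m/s

2.6 m/s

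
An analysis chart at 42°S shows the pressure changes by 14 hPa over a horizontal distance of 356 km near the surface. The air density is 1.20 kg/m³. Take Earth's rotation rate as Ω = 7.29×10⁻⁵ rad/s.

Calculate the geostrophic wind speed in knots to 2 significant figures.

Coriolis parameter at 42°S:
f = 2Ω sin φ = 2 × 7.29×10⁻⁵ × sin 42° = 9.76×10⁻⁵ s⁻¹
Pressure gradient: |∂P/∂n| = 1400 Pa / 356000 m = 3.93×10⁻³ Pa/m
Geostrophic balance (pressure-gradient force = Coriolis force):
V_g = (1/(fρ)) |∂P/∂n| = 3.93×10⁻³ / (9.76×10⁻⁵ × 1.20) = 33.6 m/s
Converting: 33.6 m/s × 1.944 = 65 knots

65 knots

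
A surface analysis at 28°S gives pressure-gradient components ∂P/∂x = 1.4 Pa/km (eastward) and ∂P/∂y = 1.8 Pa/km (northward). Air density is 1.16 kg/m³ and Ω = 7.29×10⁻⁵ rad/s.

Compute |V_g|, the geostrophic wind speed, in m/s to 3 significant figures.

28.7 m/s

Coriolis parameter at 28°S:
f = 2Ω sin φ = 2 × 7.29×10⁻⁵ × sin 28° = 6.84×10⁻⁵ s⁻¹
In the Southern Hemisphere f is negative: f = −6.84×10⁻⁵ s⁻¹.
Component geostrophic relations (x east, y north):
u_g = −(1/(fρ)) ∂P/∂y,  v_g = (1/(fρ)) ∂P/∂x
u_g = −(1.8×10⁻³)/(−6.84×10⁻⁵ × 1.16) = 22.7 m/s;  v_g = (1.4×10⁻³)/(−6.84×10⁻⁵ × 1.16) = −17.6 m/s
|V_g| = √(u_g² + v_g²) = 28.7 m/s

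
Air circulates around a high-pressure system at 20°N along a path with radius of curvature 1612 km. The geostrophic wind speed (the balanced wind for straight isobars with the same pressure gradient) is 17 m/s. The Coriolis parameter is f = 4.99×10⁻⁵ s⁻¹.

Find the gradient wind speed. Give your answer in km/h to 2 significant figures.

88 km/h

Around a high, pressure-gradient force acts outward with centrifugal, so Coriolis balances both:
fV = (1/ρ)|∂P/∂n| + V²/R  →  V² − fR·V + fR·V_g = 0
With fR = 4.99×10⁻⁵ × 1612×10³ m = 80.4 m/s:
V = [fR − √((fR)² − 4 fR V_g)]/2 = [80.4 − √(80.4² − 4×80.4×17)]/2 = 24.4 m/s
Supergeostrophic (V > V_g = 17 m/s), as expected around a high.
Converting: 24.4 m/s × 3.6 = 88 km/h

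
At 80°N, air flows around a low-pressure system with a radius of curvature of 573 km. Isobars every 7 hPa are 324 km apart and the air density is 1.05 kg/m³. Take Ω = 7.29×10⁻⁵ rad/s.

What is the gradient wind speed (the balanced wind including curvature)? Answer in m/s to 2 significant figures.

12 m/s

Coriolis parameter at 80°N:
f = 2Ω sin φ = 2 × 7.29×10⁻⁵ × sin 80° = 1.44×10⁻⁴ s⁻¹
Pressure gradient: |∂P/∂n| = 700 Pa / 324000 m = 2.16×10⁻³ Pa/m
Geostrophic speed: V_g = |∂P/∂n|/(fρ) = 2.16×10⁻³/(1.44×10⁻⁴ × 1.05) = 14.3 m/s
Around a low, centrifugal force acts outward with Coriolis, so pressure-gradient force balances both:
(1/ρ)|∂P/∂n| = fV + V²/R  →  V² + fR·V − fR·V_g = 0
With fR = 1.44×10⁻⁴ × 573×10³ m = 82.3 m/s:
V = [−fR + √((fR)² + 4 fR V_g)]/2 = [−82.3 + √(82.3² + 4×82.3×14.3)]/2 = 12.4 m/s
Subgeostrophic (V < V_g = 14.3 m/s), as expected around a low.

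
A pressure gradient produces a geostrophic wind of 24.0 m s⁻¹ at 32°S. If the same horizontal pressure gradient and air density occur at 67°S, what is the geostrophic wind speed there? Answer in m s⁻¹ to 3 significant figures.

13.8 m s⁻¹

With the same pressure gradient and density, V_g ∝ 1/f ∝ 1/sin φ.
V₂ = V₁ · sin φ₁ / sin φ₂ = 24.0 × sin 32° / sin 67°
V₂ = 24.0 × 0.5299/0.9205 = 13.8 m s⁻¹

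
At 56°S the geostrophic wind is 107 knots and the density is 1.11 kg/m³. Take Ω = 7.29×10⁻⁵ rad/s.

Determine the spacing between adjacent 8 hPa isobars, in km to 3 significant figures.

108 km

Coriolis parameter at 56°S:
f = 2Ω sin φ = 2 × 7.29×10⁻⁵ × sin 56° = 1.21×10⁻⁴ s⁻¹
Wind speed in SI: 107 knots = 55.0 m/s
Geostrophic balance rearranged: |∂P/∂n| = f ρ V_g
|∂P/∂n| = 1.21×10⁻⁴ × 1.11 × 55.0 = 7.39×10⁻³ Pa/m
Isobar spacing: Δn = ΔP/|∂P/∂n| = 800 Pa / 7.39×10⁻³ Pa/m = 108321 m ≈ 108 km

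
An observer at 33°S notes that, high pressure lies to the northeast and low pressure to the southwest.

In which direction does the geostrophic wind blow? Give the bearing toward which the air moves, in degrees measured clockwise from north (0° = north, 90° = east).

135°

The pressure-gradient force points toward the southwest (bearing 225°).
Geostrophic balance: in the Southern Hemisphere the Coriolis force deflects motion to the left, so the geostrophic wind blows 90° to the left of the pressure-gradient force (low pressure on the right).
Rotating 225° by 90° counterclockwise gives 135° — the wind blows toward the southeast.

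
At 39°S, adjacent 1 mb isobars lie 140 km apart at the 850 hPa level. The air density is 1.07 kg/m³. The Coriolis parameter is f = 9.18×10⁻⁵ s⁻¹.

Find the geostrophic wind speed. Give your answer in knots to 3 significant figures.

14.1 knots

Pressure gradient: |∂P/∂n| = 100 Pa / 140000 m = 7.14×10⁻⁴ Pa/m
Geostrophic balance (pressure-gradient force = Coriolis force):
V_g = (1/(fρ)) |∂P/∂n| = 7.14×10⁻⁴ / (9.18×10⁻⁵ × 1.07) = 7.27 m/s
Converting: 7.27 m/s × 1.944 = 14.1 knots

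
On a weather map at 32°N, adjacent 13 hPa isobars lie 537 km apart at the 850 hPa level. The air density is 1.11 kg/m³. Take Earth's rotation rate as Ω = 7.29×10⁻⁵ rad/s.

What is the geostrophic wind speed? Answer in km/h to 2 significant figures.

100 km/h

Coriolis parameter at 32°N:
f = 2Ω sin φ = 2 × 7.29×10⁻⁵ × sin 32° = 7.73×10⁻⁵ s⁻¹
Pressure gradient: |∂P/∂n| = 1300 Pa / 537000 m = 2.42×10⁻³ Pa/m
Geostrophic balance (pressure-gradient force = Coriolis force):
V_g = (1/(fρ)) |∂P/∂n| = 2.42×10⁻³ / (7.73×10⁻⁵ × 1.11) = 28.2 m/s
Converting: 28.2 m/s × 3.6 = 100 km/h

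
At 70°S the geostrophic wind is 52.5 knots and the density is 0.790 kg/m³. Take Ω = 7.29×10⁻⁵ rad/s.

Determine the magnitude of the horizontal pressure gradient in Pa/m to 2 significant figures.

Coriolis parameter at 70°S:
f = 2Ω sin φ = 2 × 7.29×10⁻⁵ × sin 70° = 1.37×10⁻⁴ s⁻¹
Wind speed in SI: 52.5 knots = 27.0 m/s
Geostrophic balance rearranged: |∂P/∂n| = f ρ V_g
|∂P/∂n| = 1.37×10⁻⁴ × 0.790 × 27.0 = 2.92×10⁻³ Pa/m

2.9×10⁻³ Pa/m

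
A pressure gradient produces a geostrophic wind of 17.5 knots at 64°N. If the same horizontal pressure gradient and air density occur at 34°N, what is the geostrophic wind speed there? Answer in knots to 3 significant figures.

28.1 knots

With the same pressure gradient and density, V_g ∝ 1/f ∝ 1/sin φ.
V₂ = V₁ · sin φ₁ / sin φ₂ = 17.5 × sin 64° / sin 34°
V₂ = 17.5 × 0.8988/0.5592 = 28.1 knots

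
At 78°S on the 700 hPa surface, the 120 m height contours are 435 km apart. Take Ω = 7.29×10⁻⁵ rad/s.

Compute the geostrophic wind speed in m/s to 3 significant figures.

Coriolis parameter at 78°S:
f = 2Ω sin φ = 2 × 7.29×10⁻⁵ × sin 78° = 1.43×10⁻⁴ s⁻¹
Height gradient: |∂Z/∂n| = 120 m / 435000 m = 2.76×10⁻⁴
On a pressure surface, geostrophic balance gives V_g = (g/f)|∂Z/∂n|:
V_g = 9.81 × 2.76×10⁻⁴ / 1.43×10⁻⁴ = 19.0 m/s

19.0 m/s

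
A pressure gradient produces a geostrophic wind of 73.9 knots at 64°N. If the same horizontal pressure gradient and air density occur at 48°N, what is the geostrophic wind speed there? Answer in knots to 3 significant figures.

89.4 knots

With the same pressure gradient and density, V_g ∝ 1/f ∝ 1/sin φ.
V₂ = V₁ · sin φ₁ / sin φ₂ = 73.9 × sin 64° / sin 48°
V₂ = 73.9 × 0.8988/0.7431 = 89.4 knots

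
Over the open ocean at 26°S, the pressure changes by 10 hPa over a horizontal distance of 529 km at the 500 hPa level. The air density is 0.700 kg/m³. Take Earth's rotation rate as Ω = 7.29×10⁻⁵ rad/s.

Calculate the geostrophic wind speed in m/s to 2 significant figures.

Coriolis parameter at 26°S:
f = 2Ω sin φ = 2 × 7.29×10⁻⁵ × sin 26° = 6.39×10⁻⁵ s⁻¹
Pressure gradient: |∂P/∂n| = 1000 Pa / 529000 m = 1.89×10⁻³ Pa/m
Geostrophic balance (pressure-gradient force = Coriolis force):
V_g = (1/(fρ)) |∂P/∂n| = 1.89×10⁻³ / (6.39×10⁻⁵ × 0.700) = 42.3 m/s

42 m/s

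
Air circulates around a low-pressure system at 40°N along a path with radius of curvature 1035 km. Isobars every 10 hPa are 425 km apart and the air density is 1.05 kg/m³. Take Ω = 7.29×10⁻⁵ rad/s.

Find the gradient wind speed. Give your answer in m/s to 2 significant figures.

Coriolis parameter at 40°N:
f = 2Ω sin φ = 2 × 7.29×10⁻⁵ × sin 40° = 9.37×10⁻⁵ s⁻¹
Pressure gradient: |∂P/∂n| = 1000 Pa / 425000 m = 2.35×10⁻³ Pa/m
Geostrophic speed: V_g = |∂P/∂n|/(fρ) = 2.35×10⁻³/(9.37×10⁻⁵ × 1.05) = 23.9 m/s
Around a low, centrifugal force acts outward with Coriolis, so pressure-gradient force balances both:
(1/ρ)|∂P/∂n| = fV + V²/R  →  V² + fR·V − fR·V_g = 0
With fR = 9.37×10⁻⁵ × 1035×10³ m = 97.0 m/s:
V = [−fR + √((fR)² + 4 fR V_g)]/2 = [−97.0 + √(97.0² + 4×97.0×23.9)]/2 = 19.8 m/s
Subgeostrophic (V < V_g = 23.9 m/s), as expected around a low.

20 m/s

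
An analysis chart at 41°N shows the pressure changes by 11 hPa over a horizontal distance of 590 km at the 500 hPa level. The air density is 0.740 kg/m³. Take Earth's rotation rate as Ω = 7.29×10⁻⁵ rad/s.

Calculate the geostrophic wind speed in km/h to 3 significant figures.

Coriolis parameter at 41°N:
f = 2Ω sin φ = 2 × 7.29×10⁻⁵ × sin 41° = 9.57×10⁻⁵ s⁻¹
Pressure gradient: |∂P/∂n| = 1100 Pa / 590000 m = 1.86×10⁻³ Pa/m
Geostrophic balance (pressure-gradient force = Coriolis force):
V_g = (1/(fρ)) |∂P/∂n| = 1.86×10⁻³ / (9.57×10⁻⁵ × 0.740) = 26.3 m/s
Converting: 26.3 m/s × 3.6 = 94.8 km/h

94.8 km/h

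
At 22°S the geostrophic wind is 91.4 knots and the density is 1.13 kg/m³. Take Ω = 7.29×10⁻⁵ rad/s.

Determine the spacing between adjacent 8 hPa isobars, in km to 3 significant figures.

276 km

Coriolis parameter at 22°S:
f = 2Ω sin φ = 2 × 7.29×10⁻⁵ × sin 22° = 5.46×10⁻⁵ s⁻¹
Wind speed in SI: 91.4 knots = 47.0 m/s
Geostrophic balance rearranged: |∂P/∂n| = f ρ V_g
|∂P/∂n| = 5.46×10⁻⁵ × 1.13 × 47.0 = 2.90×10⁻³ Pa/m
Isobar spacing: Δn = ΔP/|∂P/∂n| = 800 Pa / 2.90×10⁻³ Pa/m = 275673 m ≈ 276 km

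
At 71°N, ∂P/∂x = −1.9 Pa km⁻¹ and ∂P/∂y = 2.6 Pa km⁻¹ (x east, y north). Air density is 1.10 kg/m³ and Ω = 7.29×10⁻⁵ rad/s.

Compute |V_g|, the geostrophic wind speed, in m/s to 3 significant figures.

21.2 m/s

Coriolis parameter at 71°N:
f = 2Ω sin φ = 2 × 7.29×10⁻⁵ × sin 71° = 1.38×10⁻⁴ s⁻¹
Component geostrophic relations (x east, y north):
u_g = −(1/(fρ)) ∂P/∂y,  v_g = (1/(fρ)) ∂P/∂x
u_g = −(2.6×10⁻³)/(1.38×10⁻⁴ × 1.10) = −17.1 m/s;  v_g = (−1.9×10⁻³)/(1.38×10⁻⁴ × 1.10) = −12.5 m/s
|V_g| = √(u_g² + v_g²) = 21.2 m/s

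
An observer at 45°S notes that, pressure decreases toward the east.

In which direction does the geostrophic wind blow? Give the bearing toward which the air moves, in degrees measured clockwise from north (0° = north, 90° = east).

000°

The pressure-gradient force points toward the east (bearing 090°).
Geostrophic balance: in the Southern Hemisphere the Coriolis force deflects motion to the left, so the geostrophic wind blows 90° to the left of the pressure-gradient force (low pressure on the right).
Rotating 090° by 90° counterclockwise gives 000° — the wind blows toward the north.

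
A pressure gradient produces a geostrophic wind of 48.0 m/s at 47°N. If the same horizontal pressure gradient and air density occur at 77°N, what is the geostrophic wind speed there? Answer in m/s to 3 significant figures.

36.0 m/s

With the same pressure gradient and density, V_g ∝ 1/f ∝ 1/sin φ.
V₂ = V₁ · sin φ₁ / sin φ₂ = 48.0 × sin 47° / sin 77°
V₂ = 48.0 × 0.7314/0.9744 = 36.0 m/s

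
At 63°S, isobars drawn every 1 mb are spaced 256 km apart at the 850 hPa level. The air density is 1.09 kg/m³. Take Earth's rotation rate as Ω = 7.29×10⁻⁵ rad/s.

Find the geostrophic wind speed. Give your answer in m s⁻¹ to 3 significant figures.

Coriolis parameter at 63°S:
f = 2Ω sin φ = 2 × 7.29×10⁻⁵ × sin 63° = 1.30×10⁻⁴ s⁻¹
Pressure gradient: |∂P/∂n| = 100 Pa / 256000 m = 3.91×10⁻⁴ Pa/m
Geostrophic balance (pressure-gradient force = Coriolis force):
V_g = (1/(fρ)) |∂P/∂n| = 3.91×10⁻⁴ / (1.30×10⁻⁴ × 1.09) = 2.76 m/s

2.76 m s⁻¹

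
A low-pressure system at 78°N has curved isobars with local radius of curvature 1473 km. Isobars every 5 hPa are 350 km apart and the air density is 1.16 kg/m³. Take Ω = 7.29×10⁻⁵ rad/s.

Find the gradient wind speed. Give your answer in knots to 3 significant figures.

Coriolis parameter at 78°N:
f = 2Ω sin φ = 2 × 7.29×10⁻⁵ × sin 78° = 1.43×10⁻⁴ s⁻¹
Pressure gradient: |∂P/∂n| = 500 Pa / 350000 m = 1.43×10⁻³ Pa/m
Geostrophic speed: V_g = |∂P/∂n|/(fρ) = 1.43×10⁻³/(1.43×10⁻⁴ × 1.16) = 8.64 m/s
Around a low, centrifugal force acts outward with Coriolis, so pressure-gradient force balances both:
(1/ρ)|∂P/∂n| = fV + V²/R  →  V² + fR·V − fR·V_g = 0
With fR = 1.43×10⁻⁴ × 1473×10³ m = 210 m/s:
V = [−fR + √((fR)² + 4 fR V_g)]/2 = [−210 + √(210² + 4×210×8.64)]/2 = 8.31 m/s
Subgeostrophic (V < V_g = 8.64 m/s), as expected around a low.
Converting: 8.31 m/s × 1.944 = 16.1 knots

16.1 knots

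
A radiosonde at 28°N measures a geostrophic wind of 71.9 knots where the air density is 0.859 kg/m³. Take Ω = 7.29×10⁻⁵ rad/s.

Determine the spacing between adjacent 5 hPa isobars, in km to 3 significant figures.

230 km

Coriolis parameter at 28°N:
f = 2Ω sin φ = 2 × 7.29×10⁻⁵ × sin 28° = 6.84×10⁻⁵ s⁻¹
Wind speed in SI: 71.9 knots = 37.0 m/s
Geostrophic balance rearranged: |∂P/∂n| = f ρ V_g
|∂P/∂n| = 6.84×10⁻⁵ × 0.859 × 37.0 = 2.17×10⁻³ Pa/m
Isobar spacing: Δn = ΔP/|∂P/∂n| = 500 Pa / 2.17×10⁻³ Pa/m = 229902 m ≈ 230 km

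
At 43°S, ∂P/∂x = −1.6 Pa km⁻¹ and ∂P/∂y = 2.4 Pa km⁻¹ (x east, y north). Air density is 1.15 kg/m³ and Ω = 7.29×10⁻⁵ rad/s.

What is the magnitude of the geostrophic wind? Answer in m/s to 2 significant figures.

25 m/s

Coriolis parameter at 43°S:
f = 2Ω sin φ = 2 × 7.29×10⁻⁵ × sin 43° = 9.94×10⁻⁵ s⁻¹
In the Southern Hemisphere f is negative: f = −9.94×10⁻⁵ s⁻¹.
Component geostrophic relations (x east, y north):
u_g = −(1/(fρ)) ∂P/∂y,  v_g = (1/(fρ)) ∂P/∂x
u_g = −(2.4×10⁻³)/(−9.94×10⁻⁵ × 1.15) = 21.0 m/s;  v_g = (−1.6×10⁻³)/(−9.94×10⁻⁵ × 1.15) = 14.0 m/s
|V_g| = √(u_g² + v_g²) = 25.2 m/s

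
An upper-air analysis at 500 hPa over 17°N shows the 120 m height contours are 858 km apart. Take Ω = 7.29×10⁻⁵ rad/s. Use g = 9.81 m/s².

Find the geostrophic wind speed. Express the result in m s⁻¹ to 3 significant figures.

32.2 m s⁻¹

Coriolis parameter at 17°N:
f = 2Ω sin φ = 2 × 7.29×10⁻⁵ × sin 17° = 4.26×10⁻⁵ s⁻¹
Height gradient: |∂Z/∂n| = 120 m / 858000 m = 1.40×10⁻⁴
On a pressure surface, geostrophic balance gives V_g = (g/f)|∂Z/∂n|:
V_g = 9.81 × 1.40×10⁻⁴ / 4.26×10⁻⁵ = 32.2 m/s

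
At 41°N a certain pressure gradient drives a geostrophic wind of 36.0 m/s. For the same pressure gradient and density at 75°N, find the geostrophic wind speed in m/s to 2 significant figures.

24 m/s

With the same pressure gradient and density, V_g ∝ 1/f ∝ 1/sin φ.
V₂ = V₁ · sin φ₁ / sin φ₂ = 36.0 × sin 41° / sin 75°
V₂ = 36.0 × 0.6561/0.9659 = 24 m/s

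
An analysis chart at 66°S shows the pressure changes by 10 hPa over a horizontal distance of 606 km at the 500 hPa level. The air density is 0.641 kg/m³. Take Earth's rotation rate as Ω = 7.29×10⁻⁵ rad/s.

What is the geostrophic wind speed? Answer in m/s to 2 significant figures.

19 m/s

Coriolis parameter at 66°S:
f = 2Ω sin φ = 2 × 7.29×10⁻⁵ × sin 66° = 1.33×10⁻⁴ s⁻¹
Pressure gradient: |∂P/∂n| = 1000 Pa / 606000 m = 1.65×10⁻³ Pa/m
Geostrophic balance (pressure-gradient force = Coriolis force):
V_g = (1/(fρ)) |∂P/∂n| = 1.65×10⁻³ / (1.33×10⁻⁴ × 0.641) = 19.3 m/s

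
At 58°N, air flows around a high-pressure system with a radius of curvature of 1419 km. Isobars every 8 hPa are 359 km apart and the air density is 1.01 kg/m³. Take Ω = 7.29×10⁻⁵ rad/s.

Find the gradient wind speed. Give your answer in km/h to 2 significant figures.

Coriolis parameter at 58°N:
f = 2Ω sin φ = 2 × 7.29×10⁻⁵ × sin 58° = 1.24×10⁻⁴ s⁻¹
Pressure gradient: |∂P/∂n| = 800 Pa / 359000 m = 2.23×10⁻³ Pa/m
Geostrophic speed: V_g = |∂P/∂n|/(fρ) = 2.23×10⁻³/(1.24×10⁻⁴ × 1.01) = 17.8 m/s
Around a high, pressure-gradient force acts outward with centrifugal, so Coriolis balances both:
fV = (1/ρ)|∂P/∂n| + V²/R  →  V² − fR·V + fR·V_g = 0
With fR = 1.24×10⁻⁴ × 1419×10³ m = 175 m/s:
V = [fR − √((fR)² − 4 fR V_g)]/2 = [175 − √(175² − 4×175×17.8)]/2 = 20.2 m/s
Supergeostrophic (V > V_g = 17.8 m/s), as expected around a high.
Converting: 20.2 m/s × 3.6 = 73 km/h

73 km/h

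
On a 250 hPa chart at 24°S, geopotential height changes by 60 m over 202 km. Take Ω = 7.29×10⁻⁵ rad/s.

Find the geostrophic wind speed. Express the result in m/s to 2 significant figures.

Coriolis parameter at 24°S:
f = 2Ω sin φ = 2 × 7.29×10⁻⁵ × sin 24° = 5.93×10⁻⁵ s⁻¹
Height gradient: |∂Z/∂n| = 60 m / 202000 m = 2.97×10⁻⁴
On a pressure surface, geostrophic balance gives V_g = (g/f)|∂Z/∂n|:
V_g = 9.81 × 2.97×10⁻⁴ / 5.93×10⁻⁵ = 49.1 m/s

49 m/s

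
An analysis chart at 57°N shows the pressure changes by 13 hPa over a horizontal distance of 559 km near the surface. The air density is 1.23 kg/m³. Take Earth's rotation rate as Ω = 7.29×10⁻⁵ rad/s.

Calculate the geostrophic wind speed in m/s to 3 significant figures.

15.5 m/s

Coriolis parameter at 57°N:
f = 2Ω sin φ = 2 × 7.29×10⁻⁵ × sin 57° = 1.22×10⁻⁴ s⁻¹
Pressure gradient: |∂P/∂n| = 1300 Pa / 559000 m = 2.33×10⁻³ Pa/m
Geostrophic balance (pressure-gradient force = Coriolis force):
V_g = (1/(fρ)) |∂P/∂n| = 2.33×10⁻³ / (1.22×10⁻⁴ × 1.23) = 15.5 m/s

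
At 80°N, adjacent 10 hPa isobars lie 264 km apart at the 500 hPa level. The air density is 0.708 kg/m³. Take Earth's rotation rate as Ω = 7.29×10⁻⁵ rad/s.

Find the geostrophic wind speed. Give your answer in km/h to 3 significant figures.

Coriolis parameter at 80°N:
f = 2Ω sin φ = 2 × 7.29×10⁻⁵ × sin 80° = 1.44×10⁻⁴ s⁻¹
Pressure gradient: |∂P/∂n| = 1000 Pa / 264000 m = 3.79×10⁻³ Pa/m
Geostrophic balance (pressure-gradient force = Coriolis force):
V_g = (1/(fρ)) |∂P/∂n| = 3.79×10⁻³ / (1.44×10⁻⁴ × 0.708) = 37.3 m/s
Converting: 37.3 m/s × 3.6 = 134 km/h

134 km/h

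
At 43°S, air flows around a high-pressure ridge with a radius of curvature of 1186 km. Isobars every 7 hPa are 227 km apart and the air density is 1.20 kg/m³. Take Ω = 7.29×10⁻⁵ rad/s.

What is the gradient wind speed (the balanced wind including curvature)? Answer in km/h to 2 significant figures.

140 km/h

Coriolis parameter at 43°S:
f = 2Ω sin φ = 2 × 7.29×10⁻⁵ × sin 43° = 9.94×10⁻⁵ s⁻¹
Pressure gradient: |∂P/∂n| = 700 Pa / 227000 m = 3.08×10⁻³ Pa/m
Geostrophic speed: V_g = |∂P/∂n|/(fρ) = 3.08×10⁻³/(9.94×10⁻⁵ × 1.20) = 25.8 m/s
Around a high, pressure-gradient force acts outward with centrifugal, so Coriolis balances both:
fV = (1/ρ)|∂P/∂n| + V²/R  →  V² − fR·V + fR·V_g = 0
With fR = 9.94×10⁻⁵ × 1186×10³ m = 118 m/s:
V = [fR − √((fR)² − 4 fR V_g)]/2 = [118 − √(118² − 4×118×25.8)]/2 = 38.2 m/s
Supergeostrophic (V > V_g = 25.8 m/s), as expected around a high.
Converting: 38.2 m/s × 3.6 = 140 km/h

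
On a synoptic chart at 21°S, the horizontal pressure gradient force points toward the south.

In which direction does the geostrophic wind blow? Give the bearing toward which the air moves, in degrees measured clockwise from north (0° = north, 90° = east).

The pressure-gradient force points toward the south (bearing 180°).
Geostrophic balance: in the Southern Hemisphere the Coriolis force deflects motion to the left, so the geostrophic wind blows 90° to the left of the pressure-gradient force (low pressure on the right).
Rotating 180° by 90° counterclockwise gives 090° — the wind blows toward the east.

090°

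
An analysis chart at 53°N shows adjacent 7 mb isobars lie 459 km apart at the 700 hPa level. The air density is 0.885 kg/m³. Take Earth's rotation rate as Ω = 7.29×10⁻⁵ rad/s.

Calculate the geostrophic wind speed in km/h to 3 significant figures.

53.3 km/h

Coriolis parameter at 53°N:
f = 2Ω sin φ = 2 × 7.29×10⁻⁵ × sin 53° = 1.16×10⁻⁴ s⁻¹
Pressure gradient: |∂P/∂n| = 700 Pa / 459000 m = 1.53×10⁻³ Pa/m
Geostrophic balance (pressure-gradient force = Coriolis force):
V_g = (1/(fρ)) |∂P/∂n| = 1.53×10⁻³ / (1.16×10⁻⁴ × 0.885) = 14.8 m/s
Converting: 14.8 m/s × 3.6 = 53.3 km/h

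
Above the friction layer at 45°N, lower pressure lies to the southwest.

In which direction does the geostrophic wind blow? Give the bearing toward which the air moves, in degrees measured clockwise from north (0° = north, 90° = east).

315°

The pressure-gradient force points toward the southwest (bearing 225°).
Geostrophic balance: in the Northern Hemisphere the Coriolis force deflects motion to the right, so the geostrophic wind blows 90° to the right of the pressure-gradient force (low pressure on the left).
Rotating 225° by 90° clockwise gives 315° — the wind blows toward the northwest.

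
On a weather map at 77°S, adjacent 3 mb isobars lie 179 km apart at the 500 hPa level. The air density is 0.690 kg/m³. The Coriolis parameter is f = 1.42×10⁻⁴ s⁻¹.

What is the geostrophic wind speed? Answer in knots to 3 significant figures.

33.3 knots

Pressure gradient: |∂P/∂n| = 300 Pa / 179000 m = 1.68×10⁻³ Pa/m
Geostrophic balance (pressure-gradient force = Coriolis force):
V_g = (1/(fρ)) |∂P/∂n| = 1.68×10⁻³ / (1.42×10⁻⁴ × 0.690) = 17.1 m/s
Converting: 17.1 m/s × 1.944 = 33.3 knots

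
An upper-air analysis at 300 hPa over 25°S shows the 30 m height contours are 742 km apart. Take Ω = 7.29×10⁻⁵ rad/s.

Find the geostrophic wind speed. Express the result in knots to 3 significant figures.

Coriolis parameter at 25°S:
f = 2Ω sin φ = 2 × 7.29×10⁻⁵ × sin 25° = 6.16×10⁻⁵ s⁻¹
Height gradient: |∂Z/∂n| = 30 m / 742000 m = 4.04×10⁻⁵
On a pressure surface, geostrophic balance gives V_g = (g/f)|∂Z/∂n|:
V_g = 9.81 × 4.04×10⁻⁵ / 6.16×10⁻⁵ = 6.44 m/s
Converting: 6.44 m/s × 1.944 = 12.5 knots

12.5 knots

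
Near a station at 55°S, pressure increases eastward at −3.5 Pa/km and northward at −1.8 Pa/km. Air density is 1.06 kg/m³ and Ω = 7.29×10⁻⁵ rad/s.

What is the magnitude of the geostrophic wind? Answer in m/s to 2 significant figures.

Coriolis parameter at 55°S:
f = 2Ω sin φ = 2 × 7.29×10⁻⁵ × sin 55° = 1.19×10⁻⁴ s⁻¹
In the Southern Hemisphere f is negative: f = −1.19×10⁻⁴ s⁻¹.
Component geostrophic relations (x east, y north):
u_g = −(1/(fρ)) ∂P/∂y,  v_g = (1/(fρ)) ∂P/∂x
u_g = −(−1.8×10⁻³)/(−1.19×10⁻⁴ × 1.06) = −14.2 m/s;  v_g = (−3.5×10⁻³)/(−1.19×10⁻⁴ × 1.06) = 27.6 m/s
|V_g| = √(u_g² + v_g²) = 31.1 m/s

31 m/s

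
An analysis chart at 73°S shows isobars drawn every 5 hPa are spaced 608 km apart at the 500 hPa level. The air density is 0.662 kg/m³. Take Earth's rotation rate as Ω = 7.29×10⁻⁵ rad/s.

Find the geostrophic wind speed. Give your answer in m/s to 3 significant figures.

Coriolis parameter at 73°S:
f = 2Ω sin φ = 2 × 7.29×10⁻⁵ × sin 73° = 1.39×10⁻⁴ s⁻¹
Pressure gradient: |∂P/∂n| = 500 Pa / 608000 m = 8.22×10⁻⁴ Pa/m
Geostrophic balance (pressure-gradient force = Coriolis force):
V_g = (1/(fρ)) |∂P/∂n| = 8.22×10⁻⁴ / (1.39×10⁻⁴ × 0.662) = 8.91 m/s

8.91 m/s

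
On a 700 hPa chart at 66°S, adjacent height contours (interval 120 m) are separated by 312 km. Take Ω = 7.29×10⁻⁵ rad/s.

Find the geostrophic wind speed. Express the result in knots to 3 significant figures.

55.1 knots

Coriolis parameter at 66°S:
f = 2Ω sin φ = 2 × 7.29×10⁻⁵ × sin 66° = 1.33×10⁻⁴ s⁻¹
Height gradient: |∂Z/∂n| = 120 m / 312000 m = 3.85×10⁻⁴
On a pressure surface, geostrophic balance gives V_g = (g/f)|∂Z/∂n|:
V_g = 9.81 × 3.85×10⁻⁴ / 1.33×10⁻⁴ = 28.3 m/s
Converting: 28.3 m/s × 1.944 = 55.1 knots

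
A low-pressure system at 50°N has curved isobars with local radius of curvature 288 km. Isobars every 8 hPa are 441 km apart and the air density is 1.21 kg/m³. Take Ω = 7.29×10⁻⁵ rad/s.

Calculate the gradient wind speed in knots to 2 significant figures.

20 knots

Coriolis parameter at 50°N:
f = 2Ω sin φ = 2 × 7.29×10⁻⁵ × sin 50° = 1.12×10⁻⁴ s⁻¹
Pressure gradient: |∂P/∂n| = 800 Pa / 441000 m = 1.81×10⁻³ Pa/m
Geostrophic speed: V_g = |∂P/∂n|/(fρ) = 1.81×10⁻³/(1.12×10⁻⁴ × 1.21) = 13.4 m/s
Around a low, centrifugal force acts outward with Coriolis, so pressure-gradient force balances both:
(1/ρ)|∂P/∂n| = fV + V²/R  →  V² + fR·V − fR·V_g = 0
With fR = 1.12×10⁻⁴ × 288×10³ m = 32.2 m/s:
V = [−fR + √((fR)² + 4 fR V_g)]/2 = [−32.2 + √(32.2² + 4×32.2×13.4)]/2 = 10.2 m/s
Subgeostrophic (V < V_g = 13.4 m/s), as expected around a low.
Converting: 10.2 m/s × 1.944 = 20 knots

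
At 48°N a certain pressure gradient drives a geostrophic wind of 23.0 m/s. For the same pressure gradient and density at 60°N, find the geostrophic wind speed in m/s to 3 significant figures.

19.7 m/s

With the same pressure gradient and density, V_g ∝ 1/f ∝ 1/sin φ.
V₂ = V₁ · sin φ₁ / sin φ₂ = 23.0 × sin 48° / sin 60°
V₂ = 23.0 × 0.7431/0.8660 = 19.7 m/s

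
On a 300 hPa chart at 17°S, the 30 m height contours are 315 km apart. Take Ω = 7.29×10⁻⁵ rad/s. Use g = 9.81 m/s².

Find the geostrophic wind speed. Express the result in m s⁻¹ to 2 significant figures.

Coriolis parameter at 17°S:
f = 2Ω sin φ = 2 × 7.29×10⁻⁵ × sin 17° = 4.26×10⁻⁵ s⁻¹
Height gradient: |∂Z/∂n| = 30 m / 315000 m = 9.52×10⁻⁵
On a pressure surface, geostrophic balance gives V_g = (g/f)|∂Z/∂n|:
V_g = 9.81 × 9.52×10⁻⁵ / 4.26×10⁻⁵ = 21.9 m/s

22 m s⁻¹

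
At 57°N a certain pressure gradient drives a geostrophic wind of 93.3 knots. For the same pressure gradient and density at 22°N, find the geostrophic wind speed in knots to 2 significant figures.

With the same pressure gradient and density, V_g ∝ 1/f ∝ 1/sin φ.
V₂ = V₁ · sin φ₁ / sin φ₂ = 93.3 × sin 57° / sin 22°
V₂ = 93.3 × 0.8387/0.3746 = 210 knots

210 knots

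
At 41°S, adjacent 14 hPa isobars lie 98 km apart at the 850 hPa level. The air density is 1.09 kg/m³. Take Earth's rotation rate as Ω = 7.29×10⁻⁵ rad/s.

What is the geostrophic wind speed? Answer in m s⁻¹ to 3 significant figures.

Coriolis parameter at 41°S:
f = 2Ω sin φ = 2 × 7.29×10⁻⁵ × sin 41° = 9.57×10⁻⁵ s⁻¹
Pressure gradient: |∂P/∂n| = 1400 Pa / 98000 m = 1.43×10⁻² Pa/m
Geostrophic balance (pressure-gradient force = Coriolis force):
V_g = (1/(fρ)) |∂P/∂n| = 1.43×10⁻² / (9.57×10⁻⁵ × 1.09) = 137 m/s

137 m s⁻¹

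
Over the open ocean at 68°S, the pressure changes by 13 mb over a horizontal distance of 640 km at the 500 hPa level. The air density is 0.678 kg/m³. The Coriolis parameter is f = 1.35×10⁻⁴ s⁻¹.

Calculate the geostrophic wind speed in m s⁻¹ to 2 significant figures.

Pressure gradient: |∂P/∂n| = 1300 Pa / 640000 m = 2.03×10⁻³ Pa/m
Geostrophic balance (pressure-gradient force = Coriolis force):
V_g = (1/(fρ)) |∂P/∂n| = 2.03×10⁻³ / (1.35×10⁻⁴ × 0.678) = 22.2 m/s

22 m s⁻¹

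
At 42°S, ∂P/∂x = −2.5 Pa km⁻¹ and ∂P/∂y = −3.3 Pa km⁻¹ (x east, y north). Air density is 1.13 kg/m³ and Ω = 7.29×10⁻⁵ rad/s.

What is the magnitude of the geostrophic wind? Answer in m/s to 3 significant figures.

Coriolis parameter at 42°S:
f = 2Ω sin φ = 2 × 7.29×10⁻⁵ × sin 42° = 9.76×10⁻⁵ s⁻¹
In the Southern Hemisphere f is negative: f = −9.76×10⁻⁵ s⁻¹.
Component geostrophic relations (x east, y north):
u_g = −(1/(fρ)) ∂P/∂y,  v_g = (1/(fρ)) ∂P/∂x
u_g = −(−3.3×10⁻³)/(−9.76×10⁻⁵ × 1.13) = −29.9 m/s;  v_g = (−2.5×10⁻³)/(−9.76×10⁻⁵ × 1.13) = 22.7 m/s
|V_g| = √(u_g² + v_g²) = 37.6 m/s

37.6 m/s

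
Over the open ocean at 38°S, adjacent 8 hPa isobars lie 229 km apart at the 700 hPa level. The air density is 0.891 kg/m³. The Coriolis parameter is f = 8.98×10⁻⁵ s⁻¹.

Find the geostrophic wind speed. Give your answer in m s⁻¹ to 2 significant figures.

Pressure gradient: |∂P/∂n| = 800 Pa / 229000 m = 3.49×10⁻³ Pa/m
Geostrophic balance (pressure-gradient force = Coriolis force):
V_g = (1/(fρ)) |∂P/∂n| = 3.49×10⁻³ / (8.98×10⁻⁵ × 0.891) = 43.7 m/s

44 m s⁻¹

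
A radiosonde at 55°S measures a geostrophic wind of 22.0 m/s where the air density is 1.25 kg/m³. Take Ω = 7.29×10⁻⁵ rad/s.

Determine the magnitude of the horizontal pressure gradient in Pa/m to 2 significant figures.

Coriolis parameter at 55°S:
f = 2Ω sin φ = 2 × 7.29×10⁻⁵ × sin 55° = 1.19×10⁻⁴ s⁻¹
Geostrophic balance rearranged: |∂P/∂n| = f ρ V_g
|∂P/∂n| = 1.19×10⁻⁴ × 1.25 × 22.0 = 3.28×10⁻³ Pa/m

3.3×10⁻³ Pa/m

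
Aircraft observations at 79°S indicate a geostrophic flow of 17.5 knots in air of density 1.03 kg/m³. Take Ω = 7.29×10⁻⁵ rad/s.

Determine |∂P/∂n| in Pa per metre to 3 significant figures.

Coriolis parameter at 79°S:
f = 2Ω sin φ = 2 × 7.29×10⁻⁵ × sin 79° = 1.43×10⁻⁴ s⁻¹
Wind speed in SI: 17.5 knots = 9.00 m/s
Geostrophic balance rearranged: |∂P/∂n| = f ρ V_g
|∂P/∂n| = 1.43×10⁻⁴ × 1.03 × 9.00 = 1.33×10⁻³ Pa/m

1.33×10⁻³ Pa/m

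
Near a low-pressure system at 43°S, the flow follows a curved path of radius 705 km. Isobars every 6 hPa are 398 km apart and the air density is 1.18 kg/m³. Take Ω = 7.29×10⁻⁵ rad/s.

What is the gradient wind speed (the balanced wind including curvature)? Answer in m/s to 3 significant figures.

Coriolis parameter at 43°S:
f = 2Ω sin φ = 2 × 7.29×10⁻⁵ × sin 43° = 9.94×10⁻⁵ s⁻¹
Pressure gradient: |∂P/∂n| = 600 Pa / 398000 m = 1.51×10⁻³ Pa/m
Geostrophic speed: V_g = |∂P/∂n|/(fρ) = 1.51×10⁻³/(9.94×10⁻⁵ × 1.18) = 12.8 m/s
Around a low, centrifugal force acts outward with Coriolis, so pressure-gradient force balances both:
(1/ρ)|∂P/∂n| = fV + V²/R  →  V² + fR·V − fR·V_g = 0
With fR = 9.94×10⁻⁵ × 705×10³ m = 70.1 m/s:
V = [−fR + √((fR)² + 4 fR V_g)]/2 = [−70.1 + √(70.1² + 4×70.1×12.8)]/2 = 11.1 m/s
Subgeostrophic (V < V_g = 12.8 m/s), as expected around a low.

11.1 m/s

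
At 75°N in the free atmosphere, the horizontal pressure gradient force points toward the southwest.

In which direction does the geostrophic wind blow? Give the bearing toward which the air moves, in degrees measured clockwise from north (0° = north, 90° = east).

315°

The pressure-gradient force points toward the southwest (bearing 225°).
Geostrophic balance: in the Northern Hemisphere the Coriolis force deflects motion to the right, so the geostrophic wind blows 90° to the right of the pressure-gradient force (low pressure on the left).
Rotating 225° by 90° clockwise gives 315° — the wind blows toward the northwest.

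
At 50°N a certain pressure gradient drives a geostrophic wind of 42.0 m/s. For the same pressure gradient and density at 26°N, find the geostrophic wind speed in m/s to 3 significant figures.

73.4 m/s

With the same pressure gradient and density, V_g ∝ 1/f ∝ 1/sin φ.
V₂ = V₁ · sin φ₁ / sin φ₂ = 42.0 × sin 50° / sin 26°
V₂ = 42.0 × 0.7660/0.4384 = 73.4 m/s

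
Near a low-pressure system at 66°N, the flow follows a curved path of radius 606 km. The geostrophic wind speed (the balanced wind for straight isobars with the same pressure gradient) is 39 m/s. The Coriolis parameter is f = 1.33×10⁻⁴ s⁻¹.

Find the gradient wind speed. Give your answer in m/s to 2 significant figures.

29 m/s

Around a low, centrifugal force acts outward with Coriolis, so pressure-gradient force balances both:
(1/ρ)|∂P/∂n| = fV + V²/R  →  V² + fR·V − fR·V_g = 0
With fR = 1.33×10⁻⁴ × 606×10³ m = 80.6 m/s:
V = [−fR + √((fR)² + 4 fR V_g)]/2 = [−80.6 + √(80.6² + 4×80.6×39)]/2 = 28.7 m/s
Subgeostrophic (V < V_g = 39 m/s), as expected around a low.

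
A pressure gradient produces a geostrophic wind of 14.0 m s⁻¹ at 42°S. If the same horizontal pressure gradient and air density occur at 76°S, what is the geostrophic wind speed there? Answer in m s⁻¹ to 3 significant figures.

With the same pressure gradient and density, V_g ∝ 1/f ∝ 1/sin φ.
V₂ = V₁ · sin φ₁ / sin φ₂ = 14.0 × sin 42° / sin 76°
V₂ = 14.0 × 0.6691/0.9703 = 9.65 m s⁻¹

9.65 m s⁻¹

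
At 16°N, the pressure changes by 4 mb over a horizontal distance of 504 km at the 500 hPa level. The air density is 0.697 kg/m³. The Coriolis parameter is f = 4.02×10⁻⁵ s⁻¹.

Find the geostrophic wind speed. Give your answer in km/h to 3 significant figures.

102 km/h

Pressure gradient: |∂P/∂n| = 400 Pa / 504000 m = 7.94×10⁻⁴ Pa/m
Geostrophic balance (pressure-gradient force = Coriolis force):
V_g = (1/(fρ)) |∂P/∂n| = 7.94×10⁻⁴ / (4.02×10⁻⁵ × 0.697) = 28.3 m/s
Converting: 28.3 m/s × 3.6 = 102 km/h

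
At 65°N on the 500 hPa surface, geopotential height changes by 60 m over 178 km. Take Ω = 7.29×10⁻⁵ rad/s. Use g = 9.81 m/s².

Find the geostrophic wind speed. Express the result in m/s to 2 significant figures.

Coriolis parameter at 65°N:
f = 2Ω sin φ = 2 × 7.29×10⁻⁵ × sin 65° = 1.32×10⁻⁴ s⁻¹
Height gradient: |∂Z/∂n| = 60 m / 178000 m = 3.37×10⁻⁴
On a pressure surface, geostrophic balance gives V_g = (g/f)|∂Z/∂n|:
V_g = 9.81 × 3.37×10⁻⁴ / 1.32×10⁻⁴ = 25.0 m/s

25 m/s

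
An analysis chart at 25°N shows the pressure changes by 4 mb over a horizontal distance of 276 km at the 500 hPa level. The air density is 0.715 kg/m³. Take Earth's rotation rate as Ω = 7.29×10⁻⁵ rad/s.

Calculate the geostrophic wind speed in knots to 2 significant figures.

64 knots

Coriolis parameter at 25°N:
f = 2Ω sin φ = 2 × 7.29×10⁻⁵ × sin 25° = 6.16×10⁻⁵ s⁻¹
Pressure gradient: |∂P/∂n| = 400 Pa / 276000 m = 1.45×10⁻³ Pa/m
Geostrophic balance (pressure-gradient force = Coriolis force):
V_g = (1/(fρ)) |∂P/∂n| = 1.45×10⁻³ / (6.16×10⁻⁵ × 0.715) = 32.9 m/s
Converting: 32.9 m/s × 1.944 = 64 knots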